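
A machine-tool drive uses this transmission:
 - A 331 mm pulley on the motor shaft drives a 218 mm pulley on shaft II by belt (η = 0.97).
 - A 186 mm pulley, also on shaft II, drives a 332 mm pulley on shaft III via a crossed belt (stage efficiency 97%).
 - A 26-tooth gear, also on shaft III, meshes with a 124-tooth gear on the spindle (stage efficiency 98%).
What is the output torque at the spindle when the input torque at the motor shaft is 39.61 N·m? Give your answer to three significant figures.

205 N·m

Belt: ratio = 218/331 = 0.65861; torque at shaft II = 39.61 × 0.65861 × 0.97 = 25.305 N·m.
Belt: ratio = 332/186 = 1.7849; torque at shaft III = 25.305 × 1.7849 × 0.97 = 43.813 N·m.
Gear mesh: ratio = 124/26 = 4.7692; torque at the spindle = 43.813 × 4.7692 × 0.98 = 204.77 N·m.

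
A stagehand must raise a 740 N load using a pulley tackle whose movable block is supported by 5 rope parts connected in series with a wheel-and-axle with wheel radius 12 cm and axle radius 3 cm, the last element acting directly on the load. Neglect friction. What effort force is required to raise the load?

37 N

Block-and-tackle MA = number of supporting rope parts = 5.
Wheel-and-axle MA = R/r = 12/3 = 4.
Combined ideal MA = 5 × 4 = 20.
Effort = load / MA = 740 / 20 = 37 N.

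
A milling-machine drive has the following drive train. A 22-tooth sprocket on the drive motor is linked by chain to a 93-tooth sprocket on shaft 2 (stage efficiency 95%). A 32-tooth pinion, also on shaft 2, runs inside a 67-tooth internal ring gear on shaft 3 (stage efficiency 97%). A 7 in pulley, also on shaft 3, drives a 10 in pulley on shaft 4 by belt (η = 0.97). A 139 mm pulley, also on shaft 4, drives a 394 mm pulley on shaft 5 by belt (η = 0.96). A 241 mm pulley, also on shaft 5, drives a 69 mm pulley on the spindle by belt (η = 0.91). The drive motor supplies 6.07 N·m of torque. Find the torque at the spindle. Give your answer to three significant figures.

chain 93/22 = 4.2273 → τ = 6.07·4.2273·0.95 = 24.377 N·m
internal gear 67/32 = 2.0938 → τ = 24.377·2.0938·0.97 = 49.507 N·m
belt 10/7 = 1.4286 → τ = 49.507·1.4286·0.97 = 68.603 N·m
belt 394/139 = 2.8345 → τ = 68.603·2.8345·0.96 = 186.68 N·m
belt 69/241 = 0.28631 → τ = 186.68·0.28631·0.91 = 48.637 N·m

48.6 N·m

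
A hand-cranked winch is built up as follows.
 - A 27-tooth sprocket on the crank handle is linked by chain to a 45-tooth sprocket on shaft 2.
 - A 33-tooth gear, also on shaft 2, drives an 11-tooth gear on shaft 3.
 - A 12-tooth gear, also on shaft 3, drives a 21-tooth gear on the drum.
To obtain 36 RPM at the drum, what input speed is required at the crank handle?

35 RPM

Overall ratio R = 1.6667 × 0.33333 × 1.75 = 0.97222.
Required input speed = output speed × R = 36 × 0.97222 = 35 RPM.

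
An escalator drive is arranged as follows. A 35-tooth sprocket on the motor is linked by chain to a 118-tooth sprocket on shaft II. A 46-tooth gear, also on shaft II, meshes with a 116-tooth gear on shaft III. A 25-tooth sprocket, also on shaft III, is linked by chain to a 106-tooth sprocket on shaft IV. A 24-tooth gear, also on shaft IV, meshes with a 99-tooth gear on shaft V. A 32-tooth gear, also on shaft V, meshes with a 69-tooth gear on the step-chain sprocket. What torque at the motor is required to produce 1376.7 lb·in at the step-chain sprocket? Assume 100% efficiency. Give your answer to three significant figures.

Overall ratio R = 3.3714 × 2.5217 × 4.24 × 4.125 × 2.1562 = 320.63.
Input torque = output torque / R = 1376.7 / 320.63 = 4.2937 lb·in.

4.29 lb·in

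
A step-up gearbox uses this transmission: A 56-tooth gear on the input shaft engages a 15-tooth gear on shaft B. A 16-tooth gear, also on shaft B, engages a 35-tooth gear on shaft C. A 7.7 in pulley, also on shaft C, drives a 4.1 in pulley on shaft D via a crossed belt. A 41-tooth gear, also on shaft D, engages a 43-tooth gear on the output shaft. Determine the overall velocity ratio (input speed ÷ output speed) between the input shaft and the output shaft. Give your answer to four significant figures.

Each stage contributes driven/driver: gear mesh 15/56 = 0.26786, gear mesh 35/16 = 2.1875, belt 4.1/7.7 = 0.53247, gear mesh 43/41 = 1.0488.
Overall: 0.26786 × 2.1875 × 0.53247 × 1.0488 = 0.32721.

0.3272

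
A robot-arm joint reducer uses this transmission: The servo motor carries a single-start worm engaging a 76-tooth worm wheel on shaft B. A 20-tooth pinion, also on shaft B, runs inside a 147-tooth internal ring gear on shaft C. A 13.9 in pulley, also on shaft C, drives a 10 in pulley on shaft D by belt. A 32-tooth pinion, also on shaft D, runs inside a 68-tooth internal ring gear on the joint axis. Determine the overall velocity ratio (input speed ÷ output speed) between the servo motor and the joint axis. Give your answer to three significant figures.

854

Each stage contributes driven/driver: worm 76/1 = 76, internal gear 147/20 = 7.35, belt 10/13.9 = 0.71942, internal gear 68/32 = 2.125.
Overall: 76 × 7.35 × 0.71942 × 2.125 = 853.97.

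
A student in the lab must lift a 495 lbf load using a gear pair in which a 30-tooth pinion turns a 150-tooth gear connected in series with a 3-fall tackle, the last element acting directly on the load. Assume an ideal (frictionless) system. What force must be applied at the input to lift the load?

Gear pair MA = 150/30 = 5.
Block-and-tackle MA = number of supporting rope parts = 3.
Combined ideal MA = 5 × 3 = 15.
Effort = load / MA = 495 / 15 = 33 lbf.

33 lbf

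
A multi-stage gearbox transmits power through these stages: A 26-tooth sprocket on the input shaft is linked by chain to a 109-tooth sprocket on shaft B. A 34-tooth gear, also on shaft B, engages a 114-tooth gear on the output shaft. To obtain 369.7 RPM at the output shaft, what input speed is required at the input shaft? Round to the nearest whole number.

Overall ratio R = 4.1923 × 3.3529 = 14.057.
Required input speed = output speed × R = 369.7 × 14.057 = 5196.7 RPM.

5197 RPM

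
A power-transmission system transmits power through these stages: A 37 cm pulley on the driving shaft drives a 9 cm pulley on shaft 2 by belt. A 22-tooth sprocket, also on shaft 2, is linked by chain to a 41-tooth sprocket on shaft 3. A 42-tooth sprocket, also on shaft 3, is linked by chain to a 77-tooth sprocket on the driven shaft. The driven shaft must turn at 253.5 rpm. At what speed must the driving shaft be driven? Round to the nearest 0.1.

210.7 rpm

Overall ratio R = 0.24324 × 1.8636 × 1.8333 = 0.83108.
Required input speed = output speed × R = 253.5 × 0.83108 = 210.68 rpm.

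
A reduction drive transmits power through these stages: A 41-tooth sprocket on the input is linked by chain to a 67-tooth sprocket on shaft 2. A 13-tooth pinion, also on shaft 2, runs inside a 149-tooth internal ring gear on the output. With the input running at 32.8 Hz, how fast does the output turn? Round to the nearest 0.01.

chain 67/41 = 1.6341 → 32.8/1.6341 = 20.072 Hz
internal gear 149/13 = 11.462 → 20.072/11.462 = 1.7512 Hz

1.75 Hz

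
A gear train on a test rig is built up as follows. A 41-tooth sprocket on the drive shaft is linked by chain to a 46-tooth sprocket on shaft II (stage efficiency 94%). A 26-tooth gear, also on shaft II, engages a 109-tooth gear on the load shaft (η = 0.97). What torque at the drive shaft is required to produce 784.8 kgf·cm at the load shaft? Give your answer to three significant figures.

183 kgf·cm

Overall ratio R = 1.122 × 4.1923 = 4.7036; overall efficiency η = 0.94 × 0.97 = 0.9118.
Input torque = output torque / (R × η) = 784.8 / (4.7036 × 0.9118) = 182.99 kgf·cm.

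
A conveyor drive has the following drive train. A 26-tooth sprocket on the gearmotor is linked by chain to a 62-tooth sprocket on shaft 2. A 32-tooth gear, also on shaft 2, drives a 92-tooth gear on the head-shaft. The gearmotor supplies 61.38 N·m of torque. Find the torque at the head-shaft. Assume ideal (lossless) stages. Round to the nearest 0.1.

Chain: ratio = 62/26 = 2.3846; torque at shaft 2 = 61.38 × 2.3846 = 146.37 N·m.
Gear mesh: ratio = 92/32 = 2.875; torque at the head-shaft = 146.37 × 2.875 = 420.81 N·m.

420.8 N·m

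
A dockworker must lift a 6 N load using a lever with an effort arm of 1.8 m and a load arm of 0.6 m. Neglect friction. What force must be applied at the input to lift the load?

2 N

Lever MA = effort arm / load arm = 1.8/0.6 = 3.
Effort = load / MA = 6 / 3 = 2 N.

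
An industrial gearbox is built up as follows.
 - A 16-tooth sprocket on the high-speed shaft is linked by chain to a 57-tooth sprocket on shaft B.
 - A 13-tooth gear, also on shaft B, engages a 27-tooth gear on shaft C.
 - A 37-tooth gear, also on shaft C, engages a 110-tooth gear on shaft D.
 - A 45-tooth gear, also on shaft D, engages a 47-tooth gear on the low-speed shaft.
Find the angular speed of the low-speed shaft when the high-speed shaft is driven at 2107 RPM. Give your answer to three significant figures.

91.7 RPM

the high-speed shaft → shaft B (chain, 57/16): 2107 ÷ 3.5625 = 591.44 RPM
shaft B → shaft C (gear mesh, 27/13): 591.44 ÷ 2.0769 = 284.77 RPM
shaft C → shaft D (gear mesh, 110/37): 284.77 ÷ 2.973 = 95.785 RPM
shaft D → the low-speed shaft (gear mesh, 47/45): 95.785 ÷ 1.0444 = 91.709 RPM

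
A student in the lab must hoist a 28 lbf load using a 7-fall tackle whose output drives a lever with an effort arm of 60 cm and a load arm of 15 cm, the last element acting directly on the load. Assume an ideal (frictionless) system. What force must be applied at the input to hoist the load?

1 lbf

Block-and-tackle MA = number of supporting rope parts = 7.
Lever MA = effort arm / load arm = 60/15 = 4.
Combined ideal MA = 7 × 4 = 28.
Effort = load / MA = 28 / 28 = 1 lbf.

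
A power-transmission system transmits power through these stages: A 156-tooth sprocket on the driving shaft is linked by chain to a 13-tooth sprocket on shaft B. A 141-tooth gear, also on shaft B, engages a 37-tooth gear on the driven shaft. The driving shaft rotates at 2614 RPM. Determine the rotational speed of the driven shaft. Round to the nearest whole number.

the driving shaft → shaft B (chain, 13/156): 2614 ÷ 0.083333 = 31368 RPM
shaft B → the driven shaft (gear mesh, 37/141): 31368 ÷ 0.26241 = 1.1954e+05 RPM

119538 RPM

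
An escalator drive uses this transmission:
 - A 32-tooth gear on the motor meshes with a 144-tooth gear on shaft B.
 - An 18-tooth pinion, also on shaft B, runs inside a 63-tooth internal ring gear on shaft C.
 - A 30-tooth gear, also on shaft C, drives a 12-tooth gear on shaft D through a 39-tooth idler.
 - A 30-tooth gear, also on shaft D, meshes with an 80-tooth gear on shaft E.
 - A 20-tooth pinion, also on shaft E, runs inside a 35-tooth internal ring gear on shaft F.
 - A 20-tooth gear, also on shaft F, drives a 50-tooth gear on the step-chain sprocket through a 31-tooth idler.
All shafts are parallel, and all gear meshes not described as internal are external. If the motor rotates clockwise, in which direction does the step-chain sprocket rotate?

the motor → shaft B: external mesh, 1 reversal → CCW.
shaft B → shaft C: internal mesh, same direction → CCW.
shaft C → shaft D: driver → idler → driven is 2 external meshes, 2 reversals → CCW.
shaft D → shaft E: external mesh, 1 reversal → CW.
shaft E → shaft F: internal mesh, same direction → CW.
shaft F → the step-chain sprocket: driver → idler → driven is 2 external meshes, 2 reversals → CW.
6 reversals in total — an even number — so the step-chain sprocket turns the same way as the motor.

clockwise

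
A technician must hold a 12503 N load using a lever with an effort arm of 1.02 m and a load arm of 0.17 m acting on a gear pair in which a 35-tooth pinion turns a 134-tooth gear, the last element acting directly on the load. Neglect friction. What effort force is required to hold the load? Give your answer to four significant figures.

Lever MA = effort arm / load arm = 1.02/0.17 = 6.
Gear pair MA = 134/35 = 3.8286.
Combined ideal MA = 6 × 3.8286 = 22.971.
Effort = load / MA = 12503 / 22.971 = 544.28 N.

544.3 N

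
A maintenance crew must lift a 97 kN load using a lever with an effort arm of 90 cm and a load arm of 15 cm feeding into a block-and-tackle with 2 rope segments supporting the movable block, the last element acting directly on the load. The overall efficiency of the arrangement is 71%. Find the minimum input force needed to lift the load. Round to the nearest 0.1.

11.4 kN

Lever MA = effort arm / load arm = 90/15 = 6.
Block-and-tackle MA = number of supporting rope parts = 2.
Combined ideal MA = 6 × 2 = 12.
Actual MA = 12 × 0.71 = 8.52.
Effort = load / actual MA = 97 / 8.52 = 11.385 kN.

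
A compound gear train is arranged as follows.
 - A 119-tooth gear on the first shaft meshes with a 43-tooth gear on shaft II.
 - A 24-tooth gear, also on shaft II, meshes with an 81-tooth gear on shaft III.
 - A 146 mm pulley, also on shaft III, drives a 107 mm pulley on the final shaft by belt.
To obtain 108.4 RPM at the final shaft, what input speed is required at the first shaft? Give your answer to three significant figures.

96.9 RPM

Overall ratio R = 0.36134 × 3.375 × 0.73288 = 0.89377.
Required input speed = output speed × R = 108.4 × 0.89377 = 96.885 RPM.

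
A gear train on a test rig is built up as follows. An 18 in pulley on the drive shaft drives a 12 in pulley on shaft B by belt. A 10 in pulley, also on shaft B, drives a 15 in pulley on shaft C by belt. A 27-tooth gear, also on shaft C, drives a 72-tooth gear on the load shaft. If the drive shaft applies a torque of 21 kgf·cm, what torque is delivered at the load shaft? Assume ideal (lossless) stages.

Belt: ratio = 12/18 = 0.66667; torque at shaft B = 21 × 0.66667 = 14 kgf·cm.
Belt: ratio = 15/10 = 1.5; torque at shaft C = 14 × 1.5 = 21 kgf·cm.
Gear mesh: ratio = 72/27 = 2.6667; torque at the load shaft = 21 × 2.6667 = 56 kgf·cm.

56 kgf·cm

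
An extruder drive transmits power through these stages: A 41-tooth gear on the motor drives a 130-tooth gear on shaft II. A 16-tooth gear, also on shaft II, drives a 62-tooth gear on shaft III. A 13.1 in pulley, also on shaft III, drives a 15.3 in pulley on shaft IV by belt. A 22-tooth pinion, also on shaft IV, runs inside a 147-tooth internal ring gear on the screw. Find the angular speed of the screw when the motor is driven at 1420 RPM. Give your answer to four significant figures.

gear mesh 130/41 = 3.1707 → 1420/3.1707 = 447.85 RPM
gear mesh 62/16 = 3.875 → 447.85/3.875 = 115.57 RPM
belt 15.3/13.1 = 1.1679 → 115.57/1.1679 = 98.955 RPM
internal gear 147/22 = 6.6818 → 98.955/6.6818 = 14.81 RPM

14.81 RPM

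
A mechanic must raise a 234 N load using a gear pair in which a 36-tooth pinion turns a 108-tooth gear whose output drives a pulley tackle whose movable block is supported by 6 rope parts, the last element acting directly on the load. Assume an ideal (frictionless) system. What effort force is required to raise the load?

Gear pair MA = 108/36 = 3.
Block-and-tackle MA = number of supporting rope parts = 6.
Combined ideal MA = 3 × 6 = 18.
Effort = load / MA = 234 / 18 = 13 N.

13 N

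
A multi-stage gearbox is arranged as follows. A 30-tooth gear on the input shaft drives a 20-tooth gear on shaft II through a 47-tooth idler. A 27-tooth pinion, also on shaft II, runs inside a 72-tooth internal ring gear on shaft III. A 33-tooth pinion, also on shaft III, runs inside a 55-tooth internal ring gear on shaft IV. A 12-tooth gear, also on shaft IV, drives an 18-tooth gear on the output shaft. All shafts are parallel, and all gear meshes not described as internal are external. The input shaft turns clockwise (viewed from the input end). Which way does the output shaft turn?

the input shaft → shaft II: driver → idler → driven is 2 external meshes, 2 reversals → CW.
shaft II → shaft III: internal mesh, same direction → CW.
shaft III → shaft IV: internal mesh, same direction → CW.
shaft IV → the output shaft: external mesh, 1 reversal → CCW.
3 reversals in total — an odd number — so the output shaft turns opposite to the input shaft.

counterclockwise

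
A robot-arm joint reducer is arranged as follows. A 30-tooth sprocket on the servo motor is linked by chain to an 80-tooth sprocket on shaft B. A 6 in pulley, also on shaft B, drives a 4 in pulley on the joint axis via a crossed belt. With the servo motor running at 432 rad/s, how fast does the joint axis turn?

chain 80/30 = 2.6667 → 432/2.6667 = 162 rad/s
belt 4/6 = 0.66667 → 162/0.66667 = 243 rad/s

243 rad/s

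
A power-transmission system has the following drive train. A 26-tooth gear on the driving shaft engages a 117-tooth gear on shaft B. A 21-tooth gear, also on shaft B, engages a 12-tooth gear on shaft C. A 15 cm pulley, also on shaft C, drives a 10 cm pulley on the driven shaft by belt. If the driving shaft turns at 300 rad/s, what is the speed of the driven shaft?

gear mesh 117/26 = 4.5 → 300/4.5 = 66.667 rad/s
gear mesh 12/21 = 0.57143 → 66.667/0.57143 = 116.67 rad/s
belt 10/15 = 0.66667 → 116.67/0.66667 = 175 rad/s

175 rad/s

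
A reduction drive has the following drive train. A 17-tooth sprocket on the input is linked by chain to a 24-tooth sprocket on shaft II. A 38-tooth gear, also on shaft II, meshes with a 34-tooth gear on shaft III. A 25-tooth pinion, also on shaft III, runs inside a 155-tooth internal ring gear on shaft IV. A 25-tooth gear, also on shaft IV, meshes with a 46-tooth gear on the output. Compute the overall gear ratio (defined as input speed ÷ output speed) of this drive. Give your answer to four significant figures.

Each stage contributes driven/driver: chain 24/17 = 1.4118, gear mesh 34/38 = 0.89474, internal gear 155/25 = 6.2, gear mesh 46/25 = 1.84.
Overall: 1.4118 × 0.89474 × 6.2 × 1.84 = 14.41.

14.41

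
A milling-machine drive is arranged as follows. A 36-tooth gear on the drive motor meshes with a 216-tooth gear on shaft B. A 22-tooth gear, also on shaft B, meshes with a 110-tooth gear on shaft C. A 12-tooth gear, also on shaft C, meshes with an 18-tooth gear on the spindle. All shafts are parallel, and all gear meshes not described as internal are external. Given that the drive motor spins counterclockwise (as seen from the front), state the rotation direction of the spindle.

the drive motor → shaft B: external mesh, 1 reversal → CW.
shaft B → shaft C: external mesh, 1 reversal → CCW.
shaft C → the spindle: external mesh, 1 reversal → CW.
3 reversals in total — an odd number — so the spindle turns opposite to the drive motor.

clockwise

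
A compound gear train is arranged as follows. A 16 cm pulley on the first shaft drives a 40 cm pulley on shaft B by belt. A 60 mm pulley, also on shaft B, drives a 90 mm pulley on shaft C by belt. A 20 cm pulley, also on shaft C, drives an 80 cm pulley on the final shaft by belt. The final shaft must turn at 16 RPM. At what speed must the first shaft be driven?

240 RPM

Overall ratio R = 2.5 × 1.5 × 4 = 15.
Required input speed = output speed × R = 16 × 15 = 240 RPM.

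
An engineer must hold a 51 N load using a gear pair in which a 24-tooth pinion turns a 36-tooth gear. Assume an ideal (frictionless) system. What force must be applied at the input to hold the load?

34 N

Gear pair MA = 36/24 = 1.5.
Effort = load / MA = 51 / 1.5 = 34 N.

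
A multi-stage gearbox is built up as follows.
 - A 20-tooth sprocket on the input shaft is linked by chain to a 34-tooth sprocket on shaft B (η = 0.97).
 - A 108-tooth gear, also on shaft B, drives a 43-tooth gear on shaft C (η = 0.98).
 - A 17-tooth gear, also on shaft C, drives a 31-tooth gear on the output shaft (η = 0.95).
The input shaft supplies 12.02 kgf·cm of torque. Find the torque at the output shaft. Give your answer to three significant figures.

chain 34/20 = 1.7 → τ = 12.02·1.7·0.97 = 19.821 kgf·cm
gear mesh 43/108 = 0.39815 → τ = 19.821·0.39815·0.98 = 7.7339 kgf·cm
gear mesh 31/17 = 1.8235 → τ = 7.7339·1.8235·0.95 = 13.398 kgf·cm

13.4 kgf·cm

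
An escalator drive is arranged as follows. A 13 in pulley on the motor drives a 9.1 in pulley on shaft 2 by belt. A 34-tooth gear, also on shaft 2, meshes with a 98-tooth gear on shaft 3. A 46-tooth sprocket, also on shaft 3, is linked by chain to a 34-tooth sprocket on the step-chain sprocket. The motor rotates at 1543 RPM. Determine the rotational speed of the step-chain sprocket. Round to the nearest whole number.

belt 9.1/13 = 0.7 → 1543/0.7 = 2204.3 RPM
gear mesh 98/34 = 2.8824 → 2204.3/2.8824 = 764.75 RPM
chain 34/46 = 0.73913 → 764.75/0.73913 = 1034.7 RPM

1035 RPM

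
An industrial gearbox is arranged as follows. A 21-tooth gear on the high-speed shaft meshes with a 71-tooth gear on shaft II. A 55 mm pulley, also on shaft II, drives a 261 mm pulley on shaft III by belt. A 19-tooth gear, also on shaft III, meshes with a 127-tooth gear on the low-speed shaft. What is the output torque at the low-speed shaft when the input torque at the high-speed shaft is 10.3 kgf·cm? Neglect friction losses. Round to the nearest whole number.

After the gear mesh (71/21): 10.3 × 3.381 = 34.824 kgf·cm
After the belt (261/55): 34.824 × 4.7455 = 165.25 kgf·cm
After the gear mesh (127/19): 165.25 × 6.6842 = 1104.6 kgf·cm

1105 kgf·cm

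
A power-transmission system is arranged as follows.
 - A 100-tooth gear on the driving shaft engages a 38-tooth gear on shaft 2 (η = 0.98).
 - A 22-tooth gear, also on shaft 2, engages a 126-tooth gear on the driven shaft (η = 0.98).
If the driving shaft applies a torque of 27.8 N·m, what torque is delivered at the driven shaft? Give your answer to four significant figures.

58.11 N·m

After the gear mesh (38/100): 27.8 × 0.38 × 0.98 = 10.353 N·m
After the gear mesh (126/22): 10.353 × 5.7273 × 0.98 = 58.107 N·m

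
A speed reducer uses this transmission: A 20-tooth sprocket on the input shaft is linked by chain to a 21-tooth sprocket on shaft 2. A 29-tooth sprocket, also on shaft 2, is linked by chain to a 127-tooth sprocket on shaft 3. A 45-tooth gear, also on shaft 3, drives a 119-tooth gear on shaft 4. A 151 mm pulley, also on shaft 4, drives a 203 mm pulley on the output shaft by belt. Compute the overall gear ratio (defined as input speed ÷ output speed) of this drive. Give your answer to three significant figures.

Each stage contributes driven/driver: chain 21/20 = 1.05, chain 127/29 = 4.3793, gear mesh 119/45 = 2.6444, belt 203/151 = 1.3444.
Overall: 1.05 × 4.3793 × 2.6444 × 1.3444 = 16.347.

16.3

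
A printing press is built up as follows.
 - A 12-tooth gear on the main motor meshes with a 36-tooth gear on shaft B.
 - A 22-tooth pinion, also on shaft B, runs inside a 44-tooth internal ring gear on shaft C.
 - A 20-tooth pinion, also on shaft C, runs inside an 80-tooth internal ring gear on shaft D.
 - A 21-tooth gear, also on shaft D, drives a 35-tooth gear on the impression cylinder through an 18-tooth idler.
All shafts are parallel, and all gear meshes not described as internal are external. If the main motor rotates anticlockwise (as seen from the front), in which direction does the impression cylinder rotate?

clockwise

the main motor → shaft B: external mesh, 1 reversal → CW.
shaft B → shaft C: internal mesh, same direction → CW.
shaft C → shaft D: internal mesh, same direction → CW.
shaft D → the impression cylinder: driver → idler → driven is 2 external meshes, 2 reversals → CW.
3 reversals in total — an odd number — so the impression cylinder turns opposite to the main motor.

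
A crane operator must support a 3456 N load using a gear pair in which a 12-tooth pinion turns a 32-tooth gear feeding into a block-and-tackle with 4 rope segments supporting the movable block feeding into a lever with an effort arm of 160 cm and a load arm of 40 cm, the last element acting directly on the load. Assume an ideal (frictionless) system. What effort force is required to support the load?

81 N

Gear pair MA = 32/12 = 2.6667.
Block-and-tackle MA = number of supporting rope parts = 4.
Lever MA = effort arm / load arm = 160/40 = 4.
Combined ideal MA = 2.6667 × 4 × 4 = 42.667.
Effort = load / MA = 3456 / 42.667 = 81 N.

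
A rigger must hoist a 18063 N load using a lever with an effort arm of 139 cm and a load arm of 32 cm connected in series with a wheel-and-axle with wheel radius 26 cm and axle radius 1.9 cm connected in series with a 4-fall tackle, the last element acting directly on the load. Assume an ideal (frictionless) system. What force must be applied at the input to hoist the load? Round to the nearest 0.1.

Lever MA = effort arm / load arm = 139/32 = 4.3438.
Wheel-and-axle MA = R/r = 26/1.9 = 13.684.
Block-and-tackle MA = number of supporting rope parts = 4.
Combined ideal MA = 4.3438 × 13.684 × 4 = 237.76.
Effort = load / MA = 18063 / 237.76 = 75.971 N.

76.0 N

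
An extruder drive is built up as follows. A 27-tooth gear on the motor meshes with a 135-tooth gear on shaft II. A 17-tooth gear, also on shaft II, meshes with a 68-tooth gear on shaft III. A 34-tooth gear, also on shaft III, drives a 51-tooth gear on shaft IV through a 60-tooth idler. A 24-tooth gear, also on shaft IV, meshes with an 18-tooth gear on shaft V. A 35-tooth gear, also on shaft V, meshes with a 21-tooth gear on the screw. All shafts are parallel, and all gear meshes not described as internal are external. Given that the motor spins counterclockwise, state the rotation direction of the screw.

counterclockwise

the motor → shaft II: external mesh, 1 reversal → CW.
shaft II → shaft III: external mesh, 1 reversal → CCW.
shaft III → shaft IV: driver → idler → driven is 2 external meshes, 2 reversals → CCW.
shaft IV → shaft V: external mesh, 1 reversal → CW.
shaft V → the screw: external mesh, 1 reversal → CCW.
6 reversals in total — an even number — so the screw turns the same way as the motor.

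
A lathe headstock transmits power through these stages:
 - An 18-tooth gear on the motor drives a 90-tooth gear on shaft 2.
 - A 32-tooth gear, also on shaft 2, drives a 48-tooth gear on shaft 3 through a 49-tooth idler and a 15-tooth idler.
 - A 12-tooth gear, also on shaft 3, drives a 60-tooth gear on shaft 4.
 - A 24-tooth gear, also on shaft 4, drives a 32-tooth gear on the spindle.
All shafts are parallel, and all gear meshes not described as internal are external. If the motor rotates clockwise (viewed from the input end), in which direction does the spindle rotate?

clockwise

the motor → shaft 2: external mesh, 1 reversal → CCW.
shaft 2 → shaft 3: driver → idler → idler → driven is 3 external meshes, 3 reversals → CW.
shaft 3 → shaft 4: external mesh, 1 reversal → CCW.
shaft 4 → the spindle: external mesh, 1 reversal → CW.
6 reversals in total — an even number — so the spindle turns the same way as the motor.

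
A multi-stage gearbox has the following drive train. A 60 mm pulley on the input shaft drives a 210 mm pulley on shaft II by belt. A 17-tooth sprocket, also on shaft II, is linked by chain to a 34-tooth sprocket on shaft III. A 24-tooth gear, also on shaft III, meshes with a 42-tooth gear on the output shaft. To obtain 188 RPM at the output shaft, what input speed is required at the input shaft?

Overall ratio R = 3.5 × 2 × 1.75 = 12.25.
Required input speed = output speed × R = 188 × 12.25 = 2303 RPM.

2303 RPM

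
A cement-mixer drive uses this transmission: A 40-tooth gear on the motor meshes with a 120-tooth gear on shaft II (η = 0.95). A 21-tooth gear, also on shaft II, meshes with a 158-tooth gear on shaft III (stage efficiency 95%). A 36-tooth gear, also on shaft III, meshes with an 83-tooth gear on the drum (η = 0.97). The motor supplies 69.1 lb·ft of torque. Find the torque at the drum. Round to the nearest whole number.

gear mesh 120/40 = 3 → τ = 69.1·3·0.95 = 196.93 lb·ft
gear mesh 158/21 = 7.5238 → τ = 196.93·7.5238·0.95 = 1407.6 lb·ft
gear mesh 83/36 = 2.3056 → τ = 1407.6·2.3056·0.97 = 3148 lb·ft

3148 lb·ft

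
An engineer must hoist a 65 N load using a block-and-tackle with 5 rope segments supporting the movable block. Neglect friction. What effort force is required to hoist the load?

Block-and-tackle MA = number of supporting rope parts = 5.
Effort = load / MA = 65 / 5 = 13 N.

13 N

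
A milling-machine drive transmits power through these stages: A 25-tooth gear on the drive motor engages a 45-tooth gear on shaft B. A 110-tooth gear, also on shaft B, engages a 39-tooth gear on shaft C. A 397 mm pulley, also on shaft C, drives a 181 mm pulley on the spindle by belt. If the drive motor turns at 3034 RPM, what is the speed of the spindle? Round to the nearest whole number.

10428 RPM

the drive motor → shaft B (gear mesh, 45/25): 3034 ÷ 1.8 = 1685.6 RPM
shaft B → shaft C (gear mesh, 39/110): 1685.6 ÷ 0.35455 = 4754.1 RPM
shaft C → the spindle (belt, 181/397): 4754.1 ÷ 0.45592 = 10428 RPM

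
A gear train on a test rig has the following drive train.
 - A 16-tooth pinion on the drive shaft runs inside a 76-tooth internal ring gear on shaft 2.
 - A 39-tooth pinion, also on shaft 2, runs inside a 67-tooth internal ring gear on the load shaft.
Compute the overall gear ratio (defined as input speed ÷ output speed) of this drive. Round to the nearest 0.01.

Each stage contributes driven/driver: internal gear 76/16 = 4.75, internal gear 67/39 = 1.7179.
Overall: 4.75 × 1.7179 = 8.1603.

8.16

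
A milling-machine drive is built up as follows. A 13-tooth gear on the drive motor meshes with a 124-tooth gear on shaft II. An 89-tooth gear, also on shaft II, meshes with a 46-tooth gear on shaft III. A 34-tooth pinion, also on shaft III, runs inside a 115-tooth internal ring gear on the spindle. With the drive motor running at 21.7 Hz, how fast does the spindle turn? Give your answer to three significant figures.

1.30 Hz

gear mesh 124/13 = 9.5385 → 21.7/9.5385 = 2.275 Hz
gear mesh 46/89 = 0.51685 → 2.275/0.51685 = 4.4016 Hz
internal gear 115/34 = 3.3824 → 4.4016/3.3824 = 1.3014 Hz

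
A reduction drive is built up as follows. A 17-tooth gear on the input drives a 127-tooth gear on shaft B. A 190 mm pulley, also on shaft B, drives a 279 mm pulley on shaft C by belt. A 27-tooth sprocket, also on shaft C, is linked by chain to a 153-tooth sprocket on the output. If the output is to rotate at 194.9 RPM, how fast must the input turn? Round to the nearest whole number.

Overall ratio R = 7.4706 × 1.4684 × 5.6667 = 62.163.
Required input speed = output speed × R = 194.9 × 62.163 = 12116 RPM.

12116 RPM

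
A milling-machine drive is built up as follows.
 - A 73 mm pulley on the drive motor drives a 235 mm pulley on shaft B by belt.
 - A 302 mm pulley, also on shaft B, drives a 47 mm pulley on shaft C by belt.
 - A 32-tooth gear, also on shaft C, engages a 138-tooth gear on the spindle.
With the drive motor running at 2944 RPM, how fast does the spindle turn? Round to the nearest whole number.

1363 RPM

belt 235/73 = 3.2192 → 2944/3.2192 = 914.52 RPM
belt 47/302 = 0.15563 → 914.52/0.15563 = 5876.3 RPM
gear mesh 138/32 = 4.3125 → 5876.3/4.3125 = 1362.6 RPM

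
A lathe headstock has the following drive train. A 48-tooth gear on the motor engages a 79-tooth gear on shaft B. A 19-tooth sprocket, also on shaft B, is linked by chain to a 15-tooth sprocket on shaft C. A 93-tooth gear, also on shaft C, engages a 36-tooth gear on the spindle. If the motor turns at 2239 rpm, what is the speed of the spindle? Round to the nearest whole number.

Gear mesh: ratio = 79/48 = 1.6458, so shaft B turns at 2239 / 1.6458 = 1360.4 rpm.
Chain: ratio = 15/19 = 0.78947, so shaft C turns at 1360.4 / 0.78947 = 1723.2 rpm.
Gear mesh: ratio = 36/93 = 0.3871, so the spindle turns at 1723.2 / 0.3871 = 4451.5 rpm.

4452 rpm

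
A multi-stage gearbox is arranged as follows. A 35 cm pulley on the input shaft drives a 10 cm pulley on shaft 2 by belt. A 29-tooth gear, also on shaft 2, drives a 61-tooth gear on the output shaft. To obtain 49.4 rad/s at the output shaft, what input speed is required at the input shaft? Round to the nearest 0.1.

29.7 rad/s

Overall ratio R = 0.28571 × 2.1034 = 0.60099.
Required input speed = output speed × R = 49.4 × 0.60099 = 29.689 rad/s.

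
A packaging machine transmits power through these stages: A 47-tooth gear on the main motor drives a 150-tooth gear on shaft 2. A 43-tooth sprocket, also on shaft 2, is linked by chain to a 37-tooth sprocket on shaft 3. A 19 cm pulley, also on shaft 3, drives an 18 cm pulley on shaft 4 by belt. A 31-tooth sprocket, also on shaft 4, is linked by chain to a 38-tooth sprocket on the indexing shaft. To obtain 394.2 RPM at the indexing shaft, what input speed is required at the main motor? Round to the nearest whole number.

Overall ratio R = 3.1915 × 0.86047 × 0.94737 × 1.2258 = 3.1891.
Required input speed = output speed × R = 394.2 × 3.1891 = 1257.1 RPM.

1257 RPM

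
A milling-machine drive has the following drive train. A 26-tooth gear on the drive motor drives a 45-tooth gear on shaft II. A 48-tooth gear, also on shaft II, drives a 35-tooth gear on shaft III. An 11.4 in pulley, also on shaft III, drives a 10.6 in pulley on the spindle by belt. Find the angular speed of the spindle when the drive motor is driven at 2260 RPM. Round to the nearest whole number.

the drive motor → shaft II (gear mesh, 45/26): 2260 ÷ 1.7308 = 1305.8 RPM
shaft II → shaft III (gear mesh, 35/48): 1305.8 ÷ 0.72917 = 1790.8 RPM
shaft III → the spindle (belt, 10.6/11.4): 1790.8 ÷ 0.92982 = 1925.9 RPM

1926 RPM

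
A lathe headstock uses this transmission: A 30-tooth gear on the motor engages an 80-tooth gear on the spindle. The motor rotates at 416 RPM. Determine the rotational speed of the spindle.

156 RPM

gear mesh 80/30 = 2.6667 → 416/2.6667 = 156 RPM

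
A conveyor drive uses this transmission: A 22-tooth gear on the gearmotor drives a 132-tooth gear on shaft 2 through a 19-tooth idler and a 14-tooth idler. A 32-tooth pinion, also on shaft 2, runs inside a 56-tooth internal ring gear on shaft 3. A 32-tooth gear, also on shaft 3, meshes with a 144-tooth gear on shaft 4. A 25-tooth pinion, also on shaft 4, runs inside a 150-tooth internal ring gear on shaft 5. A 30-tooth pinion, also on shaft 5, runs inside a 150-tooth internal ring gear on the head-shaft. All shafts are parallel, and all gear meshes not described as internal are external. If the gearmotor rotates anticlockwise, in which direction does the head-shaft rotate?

the gearmotor → shaft 2: driver → idler → idler → driven is 3 external meshes, 3 reversals → CW.
shaft 2 → shaft 3: internal mesh, same direction → CW.
shaft 3 → shaft 4: external mesh, 1 reversal → CCW.
shaft 4 → shaft 5: internal mesh, same direction → CCW.
shaft 5 → the head-shaft: internal mesh, same direction → CCW.
4 reversals in total — an even number — so the head-shaft turns the same way as the gearmotor.

anticlockwise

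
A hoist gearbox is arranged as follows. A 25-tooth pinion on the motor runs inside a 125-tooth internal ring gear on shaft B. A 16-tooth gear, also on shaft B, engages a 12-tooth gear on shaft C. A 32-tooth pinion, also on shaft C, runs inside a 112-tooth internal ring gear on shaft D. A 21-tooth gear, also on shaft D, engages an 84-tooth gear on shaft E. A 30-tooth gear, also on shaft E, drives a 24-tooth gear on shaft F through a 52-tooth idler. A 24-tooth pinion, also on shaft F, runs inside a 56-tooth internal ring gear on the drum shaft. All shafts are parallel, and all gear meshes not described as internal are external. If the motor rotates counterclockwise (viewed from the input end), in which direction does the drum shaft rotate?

the motor → shaft B: internal mesh, same direction → CCW.
shaft B → shaft C: external mesh, 1 reversal → CW.
shaft C → shaft D: internal mesh, same direction → CW.
shaft D → shaft E: external mesh, 1 reversal → CCW.
shaft E → shaft F: driver → idler → driven is 2 external meshes, 2 reversals → CCW.
shaft F → the drum shaft: internal mesh, same direction → CCW.
4 reversals in total — an even number — so the drum shaft turns the same way as the motor.

counterclockwise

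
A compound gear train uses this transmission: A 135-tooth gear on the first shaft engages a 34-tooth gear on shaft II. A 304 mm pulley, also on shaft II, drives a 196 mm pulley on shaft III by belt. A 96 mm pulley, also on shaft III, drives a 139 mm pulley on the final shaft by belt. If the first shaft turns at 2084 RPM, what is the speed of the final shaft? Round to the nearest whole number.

8864 RPM

gear mesh 34/135 = 0.25185 → 2084/0.25185 = 8274.7 RPM
belt 196/304 = 0.64474 → 8274.7/0.64474 = 12834 RPM
belt 139/96 = 1.4479 → 12834/1.4479 = 8863.9 RPM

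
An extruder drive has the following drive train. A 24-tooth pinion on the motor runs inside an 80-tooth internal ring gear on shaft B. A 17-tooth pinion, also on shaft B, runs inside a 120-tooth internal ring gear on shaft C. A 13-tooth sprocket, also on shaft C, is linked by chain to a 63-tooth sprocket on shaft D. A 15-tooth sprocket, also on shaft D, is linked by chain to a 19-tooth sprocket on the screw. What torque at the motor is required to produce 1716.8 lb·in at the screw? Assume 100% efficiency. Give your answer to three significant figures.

11.9 lb·in

Overall ratio R = 3.3333 × 7.0588 × 4.8462 × 1.2667 = 144.43.
Input torque = output torque / R = 1716.8 / 144.43 = 11.886 lb·in.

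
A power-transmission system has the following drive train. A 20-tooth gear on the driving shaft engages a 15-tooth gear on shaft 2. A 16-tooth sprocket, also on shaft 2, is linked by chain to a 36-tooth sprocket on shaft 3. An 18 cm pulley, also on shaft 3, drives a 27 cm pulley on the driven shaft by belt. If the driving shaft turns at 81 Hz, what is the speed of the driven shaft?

the driving shaft → shaft 2 (gear mesh, 15/20): 81 ÷ 0.75 = 108 Hz
shaft 2 → shaft 3 (chain, 36/16): 108 ÷ 2.25 = 48 Hz
shaft 3 → the driven shaft (belt, 27/18): 48 ÷ 1.5 = 32 Hz

32 Hz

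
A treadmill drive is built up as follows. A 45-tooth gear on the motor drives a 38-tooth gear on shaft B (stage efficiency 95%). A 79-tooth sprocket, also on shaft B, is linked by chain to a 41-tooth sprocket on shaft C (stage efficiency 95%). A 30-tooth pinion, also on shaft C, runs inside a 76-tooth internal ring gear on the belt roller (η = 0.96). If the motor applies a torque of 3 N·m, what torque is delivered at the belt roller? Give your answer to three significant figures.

2.89 N·m

After the gear mesh (38/45): 3 × 0.84444 × 0.95 = 2.4067 N·m
After the chain (41/79): 2.4067 × 0.51899 × 0.95 = 1.1866 N·m
After the internal gear (76/30): 1.1866 × 2.5333 × 0.96 = 2.8858 N·m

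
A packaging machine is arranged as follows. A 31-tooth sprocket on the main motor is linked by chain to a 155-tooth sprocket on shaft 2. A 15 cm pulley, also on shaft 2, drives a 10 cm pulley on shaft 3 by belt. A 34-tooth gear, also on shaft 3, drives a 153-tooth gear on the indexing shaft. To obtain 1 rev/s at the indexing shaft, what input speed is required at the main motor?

Overall ratio R = 5 × 0.66667 × 4.5 = 15.
Required input speed = output speed × R = 1 × 15 = 15 rev/s.

15 rev/s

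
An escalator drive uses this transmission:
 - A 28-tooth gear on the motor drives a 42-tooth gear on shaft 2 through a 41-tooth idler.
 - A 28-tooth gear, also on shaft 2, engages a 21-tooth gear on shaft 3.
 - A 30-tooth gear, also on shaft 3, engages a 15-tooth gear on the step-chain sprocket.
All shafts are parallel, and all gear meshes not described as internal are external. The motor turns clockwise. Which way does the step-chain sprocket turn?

the motor → shaft 2: driver → idler → driven is 2 external meshes, 2 reversals → CW.
shaft 2 → shaft 3: external mesh, 1 reversal → CCW.
shaft 3 → the step-chain sprocket: external mesh, 1 reversal → CW.
4 reversals in total — an even number — so the step-chain sprocket turns the same way as the motor.

clockwise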